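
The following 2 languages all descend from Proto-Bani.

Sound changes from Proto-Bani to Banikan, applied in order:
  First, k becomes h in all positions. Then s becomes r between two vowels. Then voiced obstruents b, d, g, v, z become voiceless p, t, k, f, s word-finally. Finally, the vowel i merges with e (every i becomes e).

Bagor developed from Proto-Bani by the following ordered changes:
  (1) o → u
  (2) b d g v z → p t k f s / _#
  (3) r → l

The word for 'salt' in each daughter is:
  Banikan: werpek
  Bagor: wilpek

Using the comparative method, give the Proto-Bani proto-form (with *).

Position 2: Banikan has e, Bagor has i. Bagor preserves i here (none of its changes turn any other segment into i), so the proto-segment is *i.
Position 6: Banikan has k, Bagor has k. In Banikan, k can only continue *g, so the proto-segment is *g.
Position 3: Banikan has r, Bagor has l. Taking the neighbouring segments as reconstructed: Banikan r can only go back to *r; Bagor l could go back to *l or *r — the one source consistent with every daughter is *r.
Continuing position by position gives *wirpeg; check it forward:
Banikan: *wirpeg > wirpek > werpek  (by final devoicing, vowel merger)
Bagor: start from *wirpeg.
  rule 1: no change — wirpeg
  rule 2 (final devoicing): wirpeg → wirpek
  rule 3 (unconditioned shift): wirpek → wilpek
  ⇒ Bagor wilpek
*wirpeg is the unique common source.

*wirpeg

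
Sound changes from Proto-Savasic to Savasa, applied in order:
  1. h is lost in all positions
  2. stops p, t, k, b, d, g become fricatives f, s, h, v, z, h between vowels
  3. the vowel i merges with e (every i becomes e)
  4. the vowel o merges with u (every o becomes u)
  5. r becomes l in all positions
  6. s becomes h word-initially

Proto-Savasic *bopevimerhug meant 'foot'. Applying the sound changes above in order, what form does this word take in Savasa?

bufevemelug

Savasa: *bopevimerhug > bopevimerug > bofevimerug > bofevemerug > bufevemerug > bufevemelug  (by h-loss, intervocalic lenition, vowel merger, vowel merger, unconditioned shift)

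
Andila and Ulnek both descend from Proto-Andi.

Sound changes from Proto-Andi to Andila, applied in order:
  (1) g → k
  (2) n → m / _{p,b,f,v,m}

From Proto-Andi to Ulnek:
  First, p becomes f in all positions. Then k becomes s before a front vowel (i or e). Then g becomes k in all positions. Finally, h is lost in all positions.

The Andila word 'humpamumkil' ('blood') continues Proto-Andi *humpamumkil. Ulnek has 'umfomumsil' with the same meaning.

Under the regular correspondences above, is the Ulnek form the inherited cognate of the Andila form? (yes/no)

no

Derive the expected Ulnek reflex of *humpamumkil:
Ulnek: *humpamumkil > humfamumkil > humfamumsil > umfamumsil  (by unconditioned shift, palatalisation, h-loss)
The regular Ulnek reflex would be 'umfamumsil', but the attested form is 'umfomumsil'. The correspondence is irregular, so they are not cognates (the Ulnek form has a different source).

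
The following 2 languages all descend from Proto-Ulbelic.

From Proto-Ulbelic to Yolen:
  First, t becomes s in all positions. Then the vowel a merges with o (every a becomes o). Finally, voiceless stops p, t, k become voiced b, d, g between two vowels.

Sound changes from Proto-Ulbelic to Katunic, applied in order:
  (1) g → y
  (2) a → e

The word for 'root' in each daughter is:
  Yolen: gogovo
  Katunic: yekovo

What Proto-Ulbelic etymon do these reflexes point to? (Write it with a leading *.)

*gakovo

Position 2: Yolen has o, Katunic has e. Taking the neighbouring segments as reconstructed: Yolen o could go back to *a or *o; Katunic e could go back to *a or *e — the one source consistent with every daughter is *a.
Position 1: Yolen has g, Katunic has y. Taking the neighbouring segments as reconstructed: Yolen g can only go back to *g; Katunic y could go back to *g or *y — the one source consistent with every daughter is *g.
Verify the candidate proto-form against each daughter:
Yolen: start from *gakovo.
  rule 1: no change — gakovo
  rule 2 (vowel merger): gakovo → gokovo
  rule 3 (intervocalic voicing): gokovo → gogovo
  ⇒ Yolen gogovo
Katunic: *gakovo
  gakovo → yakovo   [unconditioned shift]
  yakovo → yekovo   [vowel merger]
  giving Katunic yekovo.
Only *gakovo yields all of Yolen gogovo, Katunic yekovo.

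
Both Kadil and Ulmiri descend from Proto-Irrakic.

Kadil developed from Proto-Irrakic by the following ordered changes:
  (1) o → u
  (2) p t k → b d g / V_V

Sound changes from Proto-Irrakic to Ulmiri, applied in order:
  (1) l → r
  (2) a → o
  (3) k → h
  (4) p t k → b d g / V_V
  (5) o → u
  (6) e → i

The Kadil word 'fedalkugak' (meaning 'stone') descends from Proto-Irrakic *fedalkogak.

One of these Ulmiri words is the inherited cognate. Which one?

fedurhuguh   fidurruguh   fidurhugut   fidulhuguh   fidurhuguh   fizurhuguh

Ulmiri: *fedalkogak
  fedalkogak → fedarkogak   [unconditioned shift]
  fedarkogak → fedorkogok   [vowel merger]
  fedorkogok → fedorhogoh   [unconditioned shift]
  fedorhogoh (rule 4 does not apply)
  fedorhogoh → fedurhuguh   [vowel merger]
  fedurhuguh → fidurhuguh   [vowel merger]
  giving Ulmiri fidurhuguh.

fidurhuguh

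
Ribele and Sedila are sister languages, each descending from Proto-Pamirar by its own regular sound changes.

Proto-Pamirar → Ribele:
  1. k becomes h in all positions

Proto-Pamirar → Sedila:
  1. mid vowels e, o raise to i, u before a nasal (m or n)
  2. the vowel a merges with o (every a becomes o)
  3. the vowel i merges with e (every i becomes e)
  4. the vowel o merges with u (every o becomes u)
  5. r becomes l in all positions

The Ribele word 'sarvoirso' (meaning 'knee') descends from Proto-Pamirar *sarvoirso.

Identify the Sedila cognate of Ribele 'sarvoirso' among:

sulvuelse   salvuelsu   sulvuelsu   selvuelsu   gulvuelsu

sulvuelsu

Sedila: *sarvoirso
  sarvoirso (rule 1 does not apply)
  sarvoirso → sorvoirso   [vowel merger]
  sorvoirso → sorvoerso   [vowel merger]
  sorvoerso → survuersu   [vowel merger]
  survuersu → sulvuelsu   [unconditioned shift]
  giving Sedila sulvuelsu.
The other candidates each miss or misapply at least one Sedila change.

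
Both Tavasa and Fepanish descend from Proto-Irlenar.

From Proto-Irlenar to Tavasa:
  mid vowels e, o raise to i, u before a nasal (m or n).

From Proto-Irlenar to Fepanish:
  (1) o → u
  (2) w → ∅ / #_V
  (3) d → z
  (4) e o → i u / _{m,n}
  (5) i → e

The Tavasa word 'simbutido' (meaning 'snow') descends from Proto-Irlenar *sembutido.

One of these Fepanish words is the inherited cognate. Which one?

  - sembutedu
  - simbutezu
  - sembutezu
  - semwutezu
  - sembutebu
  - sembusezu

sembutezu

Fepanish: *sembutido
  sembutido → sembutidu   [vowel merger]
  sembutidu (rule 2 does not apply)
  sembutidu → sembutizu   [unconditioned shift]
  sembutizu → simbutizu   [pre-nasal raising]
  simbutizu → sembutezu   [vowel merger]
  giving Fepanish sembutezu.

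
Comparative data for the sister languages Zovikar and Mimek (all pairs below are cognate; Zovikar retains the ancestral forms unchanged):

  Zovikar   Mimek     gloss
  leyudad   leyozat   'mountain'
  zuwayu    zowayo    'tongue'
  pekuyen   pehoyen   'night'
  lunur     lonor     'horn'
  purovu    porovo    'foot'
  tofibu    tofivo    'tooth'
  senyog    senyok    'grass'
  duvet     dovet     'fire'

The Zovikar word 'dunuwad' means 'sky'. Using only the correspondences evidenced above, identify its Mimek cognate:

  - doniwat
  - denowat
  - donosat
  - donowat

lunur ~ lonor — Zovikar u corresponds to Mimek o after a consonant, before a nasal.
leyudad ~ leyozat, zuwayu ~ zowayo — Zovikar u corresponds to Mimek o after a consonant, before a consonant other than r, m, n, p, b, f, v.
leyudad ~ leyozat — Zovikar d corresponds to Mimek t word-finally.
Applying these to Zovikar 'dunuwad':
  dunuwad → donuwad   (u→o after a consonant, before a nasal)
  donuwad → donowad   (u→o after a consonant, before a consonant other than r, m, n, p, b, f, v)
  donowad → donowat   (d→t word-finally)
So the Mimek cognate is 'donowat'.

donowat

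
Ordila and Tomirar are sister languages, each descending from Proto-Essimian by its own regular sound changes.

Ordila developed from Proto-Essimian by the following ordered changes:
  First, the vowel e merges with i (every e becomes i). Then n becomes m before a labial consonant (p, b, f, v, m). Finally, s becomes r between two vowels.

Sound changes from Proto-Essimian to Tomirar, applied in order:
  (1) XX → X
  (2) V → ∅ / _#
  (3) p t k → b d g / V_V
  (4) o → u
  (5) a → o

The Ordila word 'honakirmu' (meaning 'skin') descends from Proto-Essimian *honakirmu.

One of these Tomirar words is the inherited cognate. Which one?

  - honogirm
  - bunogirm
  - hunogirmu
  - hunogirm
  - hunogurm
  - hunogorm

hunogirm

Tomirar: start from *honakirmu.
  rule 1: no change — honakirmu
  rule 2 (apocope): honakirmu → honakirm
  rule 3 (intervocalic voicing): honakirm → honagirm
  rule 4 (vowel merger): honagirm → hunagirm
  rule 5 (vowel merger): hunagirm → hunogirm
  ⇒ Tomirar hunogirm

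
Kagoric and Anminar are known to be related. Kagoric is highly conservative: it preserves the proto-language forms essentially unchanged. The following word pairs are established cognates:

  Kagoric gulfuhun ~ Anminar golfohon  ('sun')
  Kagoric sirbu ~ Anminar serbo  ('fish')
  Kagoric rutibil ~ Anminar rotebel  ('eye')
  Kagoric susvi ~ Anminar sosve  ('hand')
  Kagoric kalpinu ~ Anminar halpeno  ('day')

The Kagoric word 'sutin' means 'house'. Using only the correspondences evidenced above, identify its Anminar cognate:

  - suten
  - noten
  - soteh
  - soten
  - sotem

soten

gulfuhun ~ golfohon, rutibil ~ rotebel — Kagoric u corresponds to Anminar o after a consonant, before a consonant other than r, m, n, p, b, f, v.
kalpinu ~ halpeno — Kagoric i corresponds to Anminar e after a consonant, before a nasal.
Applying these to Kagoric 'sutin':
  sutin → sotin   (u→o after a consonant, before a consonant other than r, m, n, p, b, f, v)
  sotin → soten   (i→e after a consonant, before a nasal)
So the Anminar cognate is 'soten'.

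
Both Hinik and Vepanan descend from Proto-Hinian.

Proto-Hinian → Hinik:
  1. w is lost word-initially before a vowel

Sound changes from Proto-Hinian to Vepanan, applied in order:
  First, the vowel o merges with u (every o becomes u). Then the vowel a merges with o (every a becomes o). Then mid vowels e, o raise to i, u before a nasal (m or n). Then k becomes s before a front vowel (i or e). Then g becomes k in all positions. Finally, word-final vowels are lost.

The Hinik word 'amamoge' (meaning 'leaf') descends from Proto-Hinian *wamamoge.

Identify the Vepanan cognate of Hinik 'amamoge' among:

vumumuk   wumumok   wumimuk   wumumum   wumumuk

Vepanan: *wamamoge
  wamamoge → wamamuge   [vowel merger]
  wamamuge → womomuge   [vowel merger]
  womomuge → wumumuge   [pre-nasal raising]
  wumumuge (rule 4 does not apply)
  wumumuge → wumumuke   [unconditioned shift]
  wumumuke → wumumuk   [apocope]
  giving Vepanan wumumuk.
The other candidates each miss or misapply at least one Vepanan change.

wumumuk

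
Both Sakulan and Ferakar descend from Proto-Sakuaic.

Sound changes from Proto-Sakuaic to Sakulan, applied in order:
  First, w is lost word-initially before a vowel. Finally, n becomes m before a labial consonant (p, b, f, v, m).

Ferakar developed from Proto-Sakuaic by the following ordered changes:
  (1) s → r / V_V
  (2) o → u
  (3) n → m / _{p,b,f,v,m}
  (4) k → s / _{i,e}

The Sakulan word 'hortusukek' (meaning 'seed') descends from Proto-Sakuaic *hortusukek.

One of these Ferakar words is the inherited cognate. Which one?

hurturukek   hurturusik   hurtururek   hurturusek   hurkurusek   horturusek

hurturusek

Ferakar: *hortusukek > horturukek > hurturukek > hurturusek  (by rhotacism, vowel merger, palatalisation)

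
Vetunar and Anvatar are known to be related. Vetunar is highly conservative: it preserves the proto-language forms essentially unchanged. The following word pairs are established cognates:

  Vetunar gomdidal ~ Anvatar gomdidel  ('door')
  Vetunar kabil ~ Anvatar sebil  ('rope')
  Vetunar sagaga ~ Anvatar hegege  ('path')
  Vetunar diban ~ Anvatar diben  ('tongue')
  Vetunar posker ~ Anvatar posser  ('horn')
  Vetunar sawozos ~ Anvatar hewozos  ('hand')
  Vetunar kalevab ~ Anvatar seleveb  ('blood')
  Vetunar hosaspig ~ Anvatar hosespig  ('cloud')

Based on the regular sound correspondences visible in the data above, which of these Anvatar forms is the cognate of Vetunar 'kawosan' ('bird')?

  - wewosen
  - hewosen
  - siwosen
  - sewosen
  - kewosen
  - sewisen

kabil ~ sebil, kalevab ~ seleveb — Vetunar k corresponds to Anvatar s word-initially before a back vowel.
gomdidal ~ gomdidel, sagaga ~ hegege — Vetunar a corresponds to Anvatar e after a consonant, before a consonant other than r, m, n, p, b, f, v.
diban ~ diben — Vetunar a corresponds to Anvatar e after a consonant, before a nasal.
Applying these to Vetunar 'kawosan':
  kawosan → sawosan   (k→s word-initially before a back vowel)
  sawosan → sewosan   (a→e after a consonant, before a consonant other than r, m, n, p, b, f, v)
  sewosan → sewosen   (a→e after a consonant, before a nasal)
So the Anvatar cognate is 'sewosen'.

sewosen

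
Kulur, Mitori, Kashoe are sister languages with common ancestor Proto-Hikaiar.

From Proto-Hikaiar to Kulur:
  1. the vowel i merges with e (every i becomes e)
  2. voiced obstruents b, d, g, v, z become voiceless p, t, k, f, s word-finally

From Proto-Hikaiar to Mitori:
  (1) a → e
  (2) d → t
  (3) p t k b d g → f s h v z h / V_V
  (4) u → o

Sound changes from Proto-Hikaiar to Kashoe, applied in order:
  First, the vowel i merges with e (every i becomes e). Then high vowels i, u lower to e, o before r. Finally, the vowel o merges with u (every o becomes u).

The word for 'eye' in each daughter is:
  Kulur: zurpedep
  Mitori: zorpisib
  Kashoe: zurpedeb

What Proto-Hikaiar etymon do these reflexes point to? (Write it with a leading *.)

Position 2: Kulur has u, Mitori has o, Kashoe has u. Kulur preserves u here (none of its changes turn any other segment into u), so the proto-segment is *u.
Position 8: Kulur has p, Mitori has b, Kashoe has b. Mitori preserves b here (none of its changes turn any other segment into b), so the proto-segment is *b.
Position 5: Kulur has e, Mitori has i, Kashoe has e. Mitori preserves i here (none of its changes turn any other segment into i), so the proto-segment is *i.
Continuing position by position gives *zurpidib; check it forward:
Kulur: start from *zurpidib.
  rule 1 (vowel merger): zurpidib → zurpedeb
  rule 2 (final devoicing): zurpedeb → zurpedep
  ⇒ Kulur zurpedep
Mitori: *zurpidib > zurpitib > zurpisib > zorpisib  (by unconditioned shift, intervocalic lenition, vowel merger)
Kashoe: *zurpidib
  zurpidib → zurpedeb   [vowel merger]
  zurpedeb → zorpedeb   [pre-rhotic lowering]
  zorpedeb → zurpedeb   [vowel merger]
  giving Kashoe zurpedeb.
*zurpidib is the unique common source.

*zurpidib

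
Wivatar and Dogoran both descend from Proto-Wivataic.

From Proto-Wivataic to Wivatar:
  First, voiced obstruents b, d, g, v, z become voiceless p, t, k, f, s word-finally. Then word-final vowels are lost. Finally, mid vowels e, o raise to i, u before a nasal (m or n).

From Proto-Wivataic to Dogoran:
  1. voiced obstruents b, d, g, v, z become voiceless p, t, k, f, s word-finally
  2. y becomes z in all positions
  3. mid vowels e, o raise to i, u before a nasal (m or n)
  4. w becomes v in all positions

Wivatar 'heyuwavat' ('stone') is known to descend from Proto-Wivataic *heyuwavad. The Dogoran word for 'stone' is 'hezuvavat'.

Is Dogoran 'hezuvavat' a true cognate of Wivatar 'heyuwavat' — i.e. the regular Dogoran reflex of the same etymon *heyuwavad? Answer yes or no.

yes

Derive the expected Dogoran reflex of *heyuwavad:
Dogoran: *heyuwavad > heyuwavat > hezuwavat > hezuvavat  (by final devoicing, unconditioned shift, unconditioned shift)
Dogoran 'hezuvavat' matches the regular reflex exactly, so the pair is cognate.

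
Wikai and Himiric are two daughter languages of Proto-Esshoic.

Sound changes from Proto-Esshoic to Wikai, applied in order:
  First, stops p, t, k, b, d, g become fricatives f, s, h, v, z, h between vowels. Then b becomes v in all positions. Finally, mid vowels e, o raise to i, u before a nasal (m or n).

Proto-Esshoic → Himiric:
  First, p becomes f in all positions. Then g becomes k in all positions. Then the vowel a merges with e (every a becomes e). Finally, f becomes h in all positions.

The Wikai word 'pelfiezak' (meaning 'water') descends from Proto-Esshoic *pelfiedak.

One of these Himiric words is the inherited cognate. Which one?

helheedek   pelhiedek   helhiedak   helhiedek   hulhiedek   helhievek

Himiric: start from *pelfiedak.
  rule 1 (unconditioned shift): pelfiedak → felfiedak
  rule 2: no change — felfiedak
  rule 3 (vowel merger): felfiedak → felfiedek
  rule 4 (unconditioned shift): felfiedek → helhiedek
  ⇒ Himiric helhiedek

helhiedek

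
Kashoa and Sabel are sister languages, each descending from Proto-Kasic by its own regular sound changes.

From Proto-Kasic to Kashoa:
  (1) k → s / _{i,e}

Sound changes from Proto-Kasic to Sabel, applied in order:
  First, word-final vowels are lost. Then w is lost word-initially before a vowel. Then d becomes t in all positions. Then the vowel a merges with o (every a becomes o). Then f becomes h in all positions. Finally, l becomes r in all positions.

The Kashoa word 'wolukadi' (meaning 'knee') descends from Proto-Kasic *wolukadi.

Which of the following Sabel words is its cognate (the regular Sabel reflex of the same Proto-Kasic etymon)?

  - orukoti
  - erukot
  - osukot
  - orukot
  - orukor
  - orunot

orukot

Sabel: start from *wolukadi.
  rule 1 (apocope): wolukadi → wolukad
  rule 2 (glide loss): wolukad → olukad
  rule 3 (unconditioned shift): olukad → olukat
  rule 4 (vowel merger): olukat → olukot
  rule 5: no change — olukot
  rule 6 (unconditioned shift): olukot → orukot
  ⇒ Sabel orukot
Among the options, 'orukot' alone shows every Sabel change applied in order.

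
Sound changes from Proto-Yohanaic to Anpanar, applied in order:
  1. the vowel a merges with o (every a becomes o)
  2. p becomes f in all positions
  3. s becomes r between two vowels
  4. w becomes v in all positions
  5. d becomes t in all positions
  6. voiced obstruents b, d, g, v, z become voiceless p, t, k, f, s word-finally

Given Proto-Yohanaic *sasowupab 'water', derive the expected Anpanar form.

Anpanar: start from *sasowupab.
  rule 1 (vowel merger): sasowupab → sosowupob
  rule 2 (unconditioned shift): sosowupob → sosowufob
  rule 3 (rhotacism): sosowufob → sorowufob
  rule 4 (unconditioned shift): sorowufob → sorovufob
  rule 5: no change — sorovufob
  rule 6 (final devoicing): sorovufob → sorovufop
  ⇒ Anpanar sorovufop

sorovufop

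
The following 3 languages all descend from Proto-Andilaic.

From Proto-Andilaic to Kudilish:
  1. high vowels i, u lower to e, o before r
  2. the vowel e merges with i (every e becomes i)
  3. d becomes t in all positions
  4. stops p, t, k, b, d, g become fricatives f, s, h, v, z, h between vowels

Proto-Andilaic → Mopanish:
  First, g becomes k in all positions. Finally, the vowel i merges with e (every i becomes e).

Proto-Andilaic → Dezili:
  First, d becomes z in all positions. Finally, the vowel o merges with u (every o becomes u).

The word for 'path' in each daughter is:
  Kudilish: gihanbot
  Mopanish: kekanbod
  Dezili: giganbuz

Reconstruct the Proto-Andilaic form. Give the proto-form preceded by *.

*giganbod

Position 1: Kudilish has g, Mopanish has k, Dezili has g. Kudilish preserves g here (none of its changes turn any other segment into g), so the proto-segment is *g.
Position 3: Kudilish has h, Mopanish has k, Dezili has g. Dezili preserves g here (none of its changes turn any other segment into g), so the proto-segment is *g.
Continuing position by position gives *giganbod; check it forward:
Kudilish: start from *giganbod.
  rule 1: no change — giganbod
  rule 2: no change — giganbod
  rule 3 (unconditioned shift): giganbod → giganbot
  rule 4 (intervocalic lenition): giganbot → gihanbot
  ⇒ Kudilish gihanbot
Mopanish: *giganbod
  giganbod → kikanbod   [unconditioned shift]
  kikanbod → kekanbod   [vowel merger]
  giving Mopanish kekanbod.
Dezili: *giganbod
  giganbod → giganboz   [unconditioned shift]
  giganboz → giganbuz   [vowel merger]
  giving Dezili giganbuz.
No other proto-form is consistent with every reflex, so the reconstruction is *giganbod.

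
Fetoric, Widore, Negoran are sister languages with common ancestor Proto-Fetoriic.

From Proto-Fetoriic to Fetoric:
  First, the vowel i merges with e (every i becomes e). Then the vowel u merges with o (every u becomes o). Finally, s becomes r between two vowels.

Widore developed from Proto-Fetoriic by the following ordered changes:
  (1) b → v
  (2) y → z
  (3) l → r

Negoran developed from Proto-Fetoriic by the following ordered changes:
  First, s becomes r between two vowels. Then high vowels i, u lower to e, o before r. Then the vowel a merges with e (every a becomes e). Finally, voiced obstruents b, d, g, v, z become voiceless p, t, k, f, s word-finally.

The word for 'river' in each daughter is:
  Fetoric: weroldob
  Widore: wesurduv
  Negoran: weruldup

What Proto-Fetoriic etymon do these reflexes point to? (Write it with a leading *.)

Position 4: Fetoric has o, Widore has u, Negoran has u. Widore preserves u here (none of its changes turn any other segment into u), so the proto-segment is *u.
Position 7: Fetoric has o, Widore has u, Negoran has u. Widore preserves u here (none of its changes turn any other segment into u), so the proto-segment is *u.
This points to *wesuldub. Verify forward in each daughter:
Fetoric: *wesuldub
  wesuldub (rule 1 does not apply)
  wesuldub → wesoldob   [vowel merger]
  wesoldob → weroldob   [rhotacism]
  giving Fetoric weroldob.
Widore: *wesuldub
  wesuldub → wesulduv   [unconditioned shift]
  wesulduv (rule 2 does not apply)
  wesulduv → wesurduv   [unconditioned shift]
  giving Widore wesurduv.
Negoran: *wesuldub
  wesuldub → weruldub   [rhotacism]
  weruldub (rule 2 does not apply)
  weruldub (rule 3 does not apply)
  weruldub → weruldup   [final devoicing]
  giving Negoran weruldup.
*wesuldub is the unique common source.

*wesuldub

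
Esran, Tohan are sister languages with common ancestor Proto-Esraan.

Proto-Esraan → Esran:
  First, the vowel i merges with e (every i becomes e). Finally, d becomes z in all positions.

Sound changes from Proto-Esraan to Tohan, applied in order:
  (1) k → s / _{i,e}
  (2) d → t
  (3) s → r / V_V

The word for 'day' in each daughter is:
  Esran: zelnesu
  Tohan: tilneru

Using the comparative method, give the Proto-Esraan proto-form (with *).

Position 1: Esran has z, Tohan has t. Taking the neighbouring segments as reconstructed: Esran z could go back to *d or *z; Tohan t could go back to *t or *d — the one source consistent with every daughter is *d.
Position 6: Esran has s, Tohan has r. Esran preserves s here (none of its changes turn any other segment into s), so the proto-segment is *s.
Position 2: Esran has e, Tohan has i. Tohan preserves i here (none of its changes turn any other segment into i), so the proto-segment is *i.
Continuing position by position gives *dilnesu; check it forward:
Esran: start from *dilnesu.
  rule 1 (vowel merger): dilnesu → delnesu
  rule 2 (unconditioned shift): delnesu → zelnesu
  ⇒ Esran zelnesu
Tohan: *dilnesu
  dilnesu (rule 1 does not apply)
  dilnesu → tilnesu   [unconditioned shift]
  tilnesu → tilneru   [rhotacism]
  giving Tohan tilneru.
No other proto-form is consistent with every reflex, so the reconstruction is *dilnesu.

*dilnesu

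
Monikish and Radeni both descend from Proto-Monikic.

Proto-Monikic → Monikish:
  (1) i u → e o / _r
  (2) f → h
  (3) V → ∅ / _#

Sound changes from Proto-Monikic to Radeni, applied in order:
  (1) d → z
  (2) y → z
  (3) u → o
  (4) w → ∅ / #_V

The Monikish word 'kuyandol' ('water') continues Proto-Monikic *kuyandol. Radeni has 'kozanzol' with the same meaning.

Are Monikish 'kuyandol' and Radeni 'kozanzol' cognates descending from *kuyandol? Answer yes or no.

yes

Derive the expected Radeni reflex of *kuyandol:
Radeni: *kuyandol > kuyanzol > kuzanzol > kozanzol  (by unconditioned shift, unconditioned shift, vowel merger)
Radeni 'kozanzol' matches the regular reflex exactly, so the pair is cognate.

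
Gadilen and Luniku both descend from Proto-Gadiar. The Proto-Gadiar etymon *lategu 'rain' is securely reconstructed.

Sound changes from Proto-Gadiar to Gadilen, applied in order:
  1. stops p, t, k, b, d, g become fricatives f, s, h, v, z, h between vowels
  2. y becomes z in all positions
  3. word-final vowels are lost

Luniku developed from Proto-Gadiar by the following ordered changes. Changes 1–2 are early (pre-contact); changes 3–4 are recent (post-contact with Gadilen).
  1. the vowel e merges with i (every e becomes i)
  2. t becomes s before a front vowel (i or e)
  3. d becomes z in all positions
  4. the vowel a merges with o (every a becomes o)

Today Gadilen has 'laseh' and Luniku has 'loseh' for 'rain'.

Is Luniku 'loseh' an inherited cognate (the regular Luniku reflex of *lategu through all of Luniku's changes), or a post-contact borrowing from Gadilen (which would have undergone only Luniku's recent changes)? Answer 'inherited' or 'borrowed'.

borrowed

If inherited, *lategu would pass through all of Luniku's changes:
Luniku: *lategu
  lategu → latigu   [vowel merger]
  latigu → lasigu   [palatalisation]
  lasigu (rule 3 does not apply)
  lasigu → losigu   [vowel merger]
  giving Luniku losigu.
If borrowed from Gadilen 'laseh' after the early changes, it would undergo only the recent ones:
  rule 3 (unconditioned shift): no change (laseh)
  rule 4 (vowel merger): laseh → loseh
  ⇒ as a loan: loseh
Luniku 'loseh' matches the loan outcome 'loseh', not the inherited 'losigu' — it skipped the early Luniku changes, so it was borrowed from Gadilen.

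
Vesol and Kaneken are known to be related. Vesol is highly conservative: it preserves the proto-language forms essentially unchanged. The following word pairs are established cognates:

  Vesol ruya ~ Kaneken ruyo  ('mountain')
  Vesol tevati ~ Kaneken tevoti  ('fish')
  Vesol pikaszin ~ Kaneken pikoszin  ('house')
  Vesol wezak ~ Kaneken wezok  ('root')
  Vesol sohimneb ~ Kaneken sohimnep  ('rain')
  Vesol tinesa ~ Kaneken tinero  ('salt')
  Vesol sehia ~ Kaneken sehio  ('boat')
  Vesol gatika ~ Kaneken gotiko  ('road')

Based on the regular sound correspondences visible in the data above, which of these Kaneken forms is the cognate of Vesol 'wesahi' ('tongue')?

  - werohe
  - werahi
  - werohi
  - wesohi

werohi

tinesa ~ tinero — Vesol s corresponds to Kaneken r between vowels (before a back vowel).
tevati ~ tevoti, pikaszin ~ pikoszin — Vesol a corresponds to Kaneken o after a consonant, before a consonant other than r, m, n, p, b, f, v.
Applying these to Vesol 'wesahi':
  wesahi → werahi   (s→r between vowels (before a back vowel))
  werahi → werohi   (a→o after a consonant, before a consonant other than r, m, n, p, b, f, v)
So the Kaneken cognate is 'werohi'.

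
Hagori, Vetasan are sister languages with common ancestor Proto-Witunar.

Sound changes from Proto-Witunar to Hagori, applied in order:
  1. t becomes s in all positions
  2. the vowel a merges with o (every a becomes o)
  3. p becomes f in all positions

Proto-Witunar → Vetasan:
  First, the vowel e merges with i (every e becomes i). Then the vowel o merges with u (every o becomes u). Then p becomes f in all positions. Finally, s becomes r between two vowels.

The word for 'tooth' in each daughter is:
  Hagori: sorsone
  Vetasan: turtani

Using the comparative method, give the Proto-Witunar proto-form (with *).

*tortane

Position 4: Hagori has s, Vetasan has t. Vetasan preserves t here (none of its changes turn any other segment into t), so the proto-segment is *t.
Position 2: Hagori has o, Vetasan has u. Taking the neighbouring segments as reconstructed: Hagori o could go back to *a or *o; Vetasan u could go back to *o or *u — the one source consistent with every daughter is *o.
Verify the candidate proto-form against each daughter:
Hagori: *tortane
  tortane → sorsane   [unconditioned shift]
  sorsane → sorsone   [vowel merger]
  sorsone (rule 3 does not apply)
  giving Hagori sorsone.
Vetasan: start from *tortane.
  rule 1 (vowel merger): tortane → tortani
  rule 2 (vowel merger): tortani → turtani
  rule 3: no change — turtani
  rule 4: no change — turtani
  ⇒ Vetasan turtani
No other proto-form is consistent with every reflex, so the reconstruction is *tortane.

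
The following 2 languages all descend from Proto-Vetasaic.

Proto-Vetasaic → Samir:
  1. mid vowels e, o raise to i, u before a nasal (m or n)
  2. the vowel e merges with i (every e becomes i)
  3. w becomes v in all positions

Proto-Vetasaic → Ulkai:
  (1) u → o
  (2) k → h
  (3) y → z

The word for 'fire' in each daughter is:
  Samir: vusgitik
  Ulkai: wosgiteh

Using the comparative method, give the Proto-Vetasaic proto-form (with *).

Position 1: Samir has v, Ulkai has w. Ulkai preserves w here (none of its changes turn any other segment into w), so the proto-segment is *w.
Position 7: Samir has i, Ulkai has e. Ulkai preserves e here (none of its changes turn any other segment into e), so the proto-segment is *e.
Continuing position by position gives *wusgitek; check it forward:
Samir: start from *wusgitek.
  rule 1: no change — wusgitek
  rule 2 (vowel merger): wusgitek → wusgitik
  rule 3 (unconditioned shift): wusgitik → vusgitik
  ⇒ Samir vusgitik
Ulkai: start from *wusgitek.
  rule 1 (vowel merger): wusgitek → wosgitek
  rule 2 (unconditioned shift): wosgitek → wosgiteh
  rule 3: no change — wosgiteh
  ⇒ Ulkai wosgiteh
No other proto-form is consistent with every reflex, so the reconstruction is *wusgitek.

*wusgitek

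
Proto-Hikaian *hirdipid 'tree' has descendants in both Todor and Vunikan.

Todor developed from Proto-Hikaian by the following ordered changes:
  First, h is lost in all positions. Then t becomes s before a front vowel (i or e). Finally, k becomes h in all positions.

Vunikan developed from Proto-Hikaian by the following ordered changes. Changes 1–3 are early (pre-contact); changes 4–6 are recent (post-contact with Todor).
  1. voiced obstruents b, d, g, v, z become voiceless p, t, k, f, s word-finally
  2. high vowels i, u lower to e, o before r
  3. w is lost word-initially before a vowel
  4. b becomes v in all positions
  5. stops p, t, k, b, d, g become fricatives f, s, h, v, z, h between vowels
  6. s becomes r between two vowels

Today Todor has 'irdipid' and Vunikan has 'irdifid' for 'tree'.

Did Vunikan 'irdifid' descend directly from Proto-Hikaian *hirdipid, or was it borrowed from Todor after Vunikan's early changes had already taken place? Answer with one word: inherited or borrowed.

borrowed

If inherited, *hirdipid would pass through all of Vunikan's changes:
Vunikan: *hirdipid
  hirdipid → hirdipit   [final devoicing]
  hirdipit → herdipit   [pre-rhotic lowering]
  herdipit (rule 3 does not apply)
  herdipit (rule 4 does not apply)
  herdipit → herdifit   [intervocalic lenition]
  herdifit (rule 6 does not apply)
  giving Vunikan herdifit.
If borrowed from Todor 'irdipid' after the early changes, it would undergo only the recent ones:
  rule 4 (unconditioned shift): no change (irdipid)
  rule 5 (intervocalic lenition): irdipid → irdifid
  rule 6 (rhotacism): no change (irdifid)
  ⇒ as a loan: irdifid
Vunikan 'irdifid' matches the loan outcome 'irdifid', not the inherited 'herdifit' — it skipped the early Vunikan changes, so it was borrowed from Todor.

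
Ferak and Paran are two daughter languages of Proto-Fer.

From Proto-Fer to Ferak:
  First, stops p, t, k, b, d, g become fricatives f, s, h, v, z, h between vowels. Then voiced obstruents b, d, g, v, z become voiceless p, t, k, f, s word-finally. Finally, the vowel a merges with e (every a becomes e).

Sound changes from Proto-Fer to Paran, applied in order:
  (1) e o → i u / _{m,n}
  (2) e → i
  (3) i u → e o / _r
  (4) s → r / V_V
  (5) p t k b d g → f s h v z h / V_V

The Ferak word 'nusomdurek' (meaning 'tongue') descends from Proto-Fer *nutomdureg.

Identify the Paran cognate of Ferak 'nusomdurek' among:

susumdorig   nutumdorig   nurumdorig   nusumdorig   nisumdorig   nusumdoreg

nusumdorig

Paran: *nutomdureg
  nutomdureg → nutumdureg   [pre-nasal raising]
  nutumdureg → nutumdurig   [vowel merger]
  nutumdurig → nutumdorig   [pre-rhotic lowering]
  nutumdorig (rule 4 does not apply)
  nutumdorig → nusumdorig   [intervocalic lenition]
  giving Paran nusumdorig.
Among the options, 'nusumdorig' alone shows every Paran change applied in order.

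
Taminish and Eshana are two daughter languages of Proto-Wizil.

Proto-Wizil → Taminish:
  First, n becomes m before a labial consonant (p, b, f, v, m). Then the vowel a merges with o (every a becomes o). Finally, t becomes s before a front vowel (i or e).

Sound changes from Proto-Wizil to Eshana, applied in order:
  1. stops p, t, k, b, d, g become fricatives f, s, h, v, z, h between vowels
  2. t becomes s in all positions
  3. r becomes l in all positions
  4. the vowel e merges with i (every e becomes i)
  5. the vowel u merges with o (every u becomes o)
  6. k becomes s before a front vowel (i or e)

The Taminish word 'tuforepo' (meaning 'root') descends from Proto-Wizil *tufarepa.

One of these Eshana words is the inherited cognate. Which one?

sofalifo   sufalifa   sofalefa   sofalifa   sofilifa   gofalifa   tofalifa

Eshana: *tufarepa
  tufarepa → tufarefa   [intervocalic lenition]
  tufarefa → sufarefa   [unconditioned shift]
  sufarefa → sufalefa   [unconditioned shift]
  sufalefa → sufalifa   [vowel merger]
  sufalifa → sofalifa   [vowel merger]
  sofalifa (rule 6 does not apply)
  giving Eshana sofalifa.
Only 'sofalifa' matches the regular Eshana development of *tufarepa.

sofalifa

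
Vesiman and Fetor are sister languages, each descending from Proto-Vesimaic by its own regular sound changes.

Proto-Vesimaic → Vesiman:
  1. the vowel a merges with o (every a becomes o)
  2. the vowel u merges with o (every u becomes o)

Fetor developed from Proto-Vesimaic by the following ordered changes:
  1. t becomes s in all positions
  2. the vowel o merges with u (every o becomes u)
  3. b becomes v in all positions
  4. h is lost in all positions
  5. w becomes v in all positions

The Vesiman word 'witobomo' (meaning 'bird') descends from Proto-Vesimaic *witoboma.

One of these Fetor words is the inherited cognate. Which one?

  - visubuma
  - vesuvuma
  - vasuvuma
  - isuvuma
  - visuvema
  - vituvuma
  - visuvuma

Fetor: *witoboma > wisoboma > wisubuma > wisuvuma > visuvuma  (by unconditioned shift, vowel merger, unconditioned shift, unconditioned shift)
The other candidates each miss or misapply at least one Fetor change.

visuvuma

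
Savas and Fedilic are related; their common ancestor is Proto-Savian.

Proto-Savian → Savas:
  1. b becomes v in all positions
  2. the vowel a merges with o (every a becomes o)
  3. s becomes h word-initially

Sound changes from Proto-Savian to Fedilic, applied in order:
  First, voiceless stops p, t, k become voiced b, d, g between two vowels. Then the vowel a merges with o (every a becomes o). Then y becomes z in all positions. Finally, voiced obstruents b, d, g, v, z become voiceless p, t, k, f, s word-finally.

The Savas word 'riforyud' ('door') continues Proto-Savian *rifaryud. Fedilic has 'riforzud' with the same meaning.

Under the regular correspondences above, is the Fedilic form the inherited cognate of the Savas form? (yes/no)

no

Derive the expected Fedilic reflex of *rifaryud:
Fedilic: start from *rifaryud.
  rule 1: no change — rifaryud
  rule 2 (vowel merger): rifaryud → riforyud
  rule 3 (unconditioned shift): riforyud → riforzud
  rule 4 (final devoicing): riforzud → riforzut
  ⇒ Fedilic riforzut
The regular Fedilic reflex would be 'riforzut', but the attested form is 'riforzud'. The correspondence is irregular, so they are not cognates (the Fedilic form has a different source).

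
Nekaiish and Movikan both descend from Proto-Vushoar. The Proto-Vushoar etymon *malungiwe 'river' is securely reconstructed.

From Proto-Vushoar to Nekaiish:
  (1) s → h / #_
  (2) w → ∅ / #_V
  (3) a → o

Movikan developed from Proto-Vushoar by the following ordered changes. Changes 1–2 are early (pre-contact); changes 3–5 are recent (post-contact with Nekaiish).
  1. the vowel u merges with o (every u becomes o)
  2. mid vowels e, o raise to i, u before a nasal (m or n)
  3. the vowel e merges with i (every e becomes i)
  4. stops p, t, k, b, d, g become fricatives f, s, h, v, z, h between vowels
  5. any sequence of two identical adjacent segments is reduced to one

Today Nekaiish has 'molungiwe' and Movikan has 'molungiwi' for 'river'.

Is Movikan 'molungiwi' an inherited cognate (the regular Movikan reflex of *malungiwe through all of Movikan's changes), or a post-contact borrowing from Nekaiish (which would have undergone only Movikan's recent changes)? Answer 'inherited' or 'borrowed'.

borrowed

If inherited, *malungiwe would pass through all of Movikan's changes:
Movikan: *malungiwe > malongiwe > malungiwe > malungiwi  (by vowel merger, pre-nasal raising, vowel merger)
If borrowed from Nekaiish 'molungiwe' after the early changes, it would undergo only the recent ones:
  rule 3 (vowel merger): molungiwe → molungiwi
  rule 4 (intervocalic lenition): no change (molungiwi)
  rule 5 (degemination): no change (molungiwi)
  ⇒ as a loan: molungiwi
Movikan 'molungiwi' matches the loan outcome 'molungiwi', not the inherited 'malungiwi' — it skipped the early Movikan changes, so it was borrowed from Nekaiish.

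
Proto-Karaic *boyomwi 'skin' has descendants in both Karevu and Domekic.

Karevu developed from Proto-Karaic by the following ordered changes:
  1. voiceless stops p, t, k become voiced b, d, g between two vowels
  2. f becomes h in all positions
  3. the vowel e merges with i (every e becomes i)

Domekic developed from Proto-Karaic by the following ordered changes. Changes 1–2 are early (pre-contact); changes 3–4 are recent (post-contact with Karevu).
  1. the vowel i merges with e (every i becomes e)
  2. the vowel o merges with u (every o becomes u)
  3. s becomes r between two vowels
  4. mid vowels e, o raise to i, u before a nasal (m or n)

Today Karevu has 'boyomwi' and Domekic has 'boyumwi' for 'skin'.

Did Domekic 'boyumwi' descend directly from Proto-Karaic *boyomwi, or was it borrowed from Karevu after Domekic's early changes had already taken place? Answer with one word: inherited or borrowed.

If inherited, *boyomwi would pass through all of Domekic's changes:
Domekic: *boyomwi
  boyomwi → boyomwe   [vowel merger]
  boyomwe → buyumwe   [vowel merger]
  buyumwe (rule 3 does not apply)
  buyumwe (rule 4 does not apply)
  giving Domekic buyumwe.
If borrowed from Karevu 'boyomwi' after the early changes, it would undergo only the recent ones:
  rule 3 (rhotacism): no change (boyomwi)
  rule 4 (pre-nasal raising): boyomwi → boyumwi
  ⇒ as a loan: boyumwi
Domekic 'boyumwi' matches the loan outcome 'boyumwi', not the inherited 'buyumwe' — it skipped the early Domekic changes, so it was borrowed from Karevu.

borrowed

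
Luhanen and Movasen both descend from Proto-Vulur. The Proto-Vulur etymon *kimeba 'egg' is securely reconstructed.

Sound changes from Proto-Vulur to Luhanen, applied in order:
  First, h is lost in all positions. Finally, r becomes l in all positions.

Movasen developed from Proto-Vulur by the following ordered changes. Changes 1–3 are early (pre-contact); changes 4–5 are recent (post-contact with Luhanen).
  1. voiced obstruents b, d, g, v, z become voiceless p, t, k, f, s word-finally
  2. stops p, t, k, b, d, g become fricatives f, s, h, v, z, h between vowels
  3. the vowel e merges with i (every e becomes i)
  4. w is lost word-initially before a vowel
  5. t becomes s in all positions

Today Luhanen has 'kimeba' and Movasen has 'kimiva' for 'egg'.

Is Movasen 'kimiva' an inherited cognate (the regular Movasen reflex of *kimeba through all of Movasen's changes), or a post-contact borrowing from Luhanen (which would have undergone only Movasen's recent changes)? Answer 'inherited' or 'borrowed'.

If inherited, *kimeba would pass through all of Movasen's changes:
Movasen: *kimeba > kimeva > kimiva  (by intervocalic lenition, vowel merger)
If borrowed from Luhanen 'kimeba' after the early changes, it would undergo only the recent ones:
  rule 4 (glide loss): no change (kimeba)
  rule 5 (unconditioned shift): no change (kimeba)
  ⇒ as a loan: kimeba
Movasen 'kimiva' matches the inherited outcome exactly, so it is an inherited cognate, not a loan.

inherited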